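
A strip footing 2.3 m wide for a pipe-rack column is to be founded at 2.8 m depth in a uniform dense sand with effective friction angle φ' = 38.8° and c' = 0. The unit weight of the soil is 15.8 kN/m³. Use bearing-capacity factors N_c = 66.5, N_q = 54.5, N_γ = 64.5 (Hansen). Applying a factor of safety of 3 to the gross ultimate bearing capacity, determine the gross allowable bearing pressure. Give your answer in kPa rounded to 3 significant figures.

q_all ≈ 1190 kPa

q = γ·D_f = 15.8 × 2.8 = 44.24 kPa.
q·N_q = 44.24 × 54.5 = 2411.1 kPa
0.5·γ·B·N_γ = 0.5 × 15.8 × 2.3 × 64.5 = 1172 kPa
q_ult = 2411.1 + 1172 = 3583 kPa.
q_all = q_ult / FS = 3583 / 3 = 1194.3 kPa.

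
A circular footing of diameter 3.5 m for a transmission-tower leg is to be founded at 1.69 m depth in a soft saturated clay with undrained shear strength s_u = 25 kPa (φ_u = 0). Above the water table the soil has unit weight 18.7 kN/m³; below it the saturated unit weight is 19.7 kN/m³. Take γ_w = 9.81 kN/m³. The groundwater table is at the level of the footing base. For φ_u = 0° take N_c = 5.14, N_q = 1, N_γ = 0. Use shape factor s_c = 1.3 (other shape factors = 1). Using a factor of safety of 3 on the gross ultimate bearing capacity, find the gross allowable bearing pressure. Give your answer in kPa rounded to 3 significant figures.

Overburden at base level: q = 18.7 × 1.69 = 31.603 kPa.
Cohesion term c·N_c·s_c = 25 × 5.14 × 1.3 = 167.05 kPa; surcharge term q·N_q = 31.603 × 1 = 31.603 kPa.
q_ult = 167.05 + 31.603 = 198.65 kPa.
q_all = 198.65 / 3 = 66.218 kPa.

q_all ≈ 66.2 kPa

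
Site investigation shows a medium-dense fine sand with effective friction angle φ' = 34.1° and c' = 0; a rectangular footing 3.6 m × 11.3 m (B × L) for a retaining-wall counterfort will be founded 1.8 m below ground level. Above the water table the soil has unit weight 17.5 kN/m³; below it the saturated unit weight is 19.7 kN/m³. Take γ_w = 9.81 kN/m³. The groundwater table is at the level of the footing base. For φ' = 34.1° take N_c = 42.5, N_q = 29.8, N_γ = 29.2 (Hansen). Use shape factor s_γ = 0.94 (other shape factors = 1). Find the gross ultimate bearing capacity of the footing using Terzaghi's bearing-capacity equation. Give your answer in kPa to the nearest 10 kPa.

q_ult ≈ 1430 kPa

Overburden at base level: q = 17.5 × 1.8 = 31.5 kPa.
Below the base the soil is submerged, so the ½γBN_γ term uses γ' = 19.7 − 9.81 = 9.89 kN/m³.
Surcharge term q·N_q = 31.5 × 29.8 = 938.7 kPa; self-weight term 0.5·γ·B·N_γ·s_γ = 0.5 × 9.89 × 3.6 × 29.2 × 0.94 = 488.63 kPa.
q_ult = 938.7 + 488.63 = 1427.3 kPa.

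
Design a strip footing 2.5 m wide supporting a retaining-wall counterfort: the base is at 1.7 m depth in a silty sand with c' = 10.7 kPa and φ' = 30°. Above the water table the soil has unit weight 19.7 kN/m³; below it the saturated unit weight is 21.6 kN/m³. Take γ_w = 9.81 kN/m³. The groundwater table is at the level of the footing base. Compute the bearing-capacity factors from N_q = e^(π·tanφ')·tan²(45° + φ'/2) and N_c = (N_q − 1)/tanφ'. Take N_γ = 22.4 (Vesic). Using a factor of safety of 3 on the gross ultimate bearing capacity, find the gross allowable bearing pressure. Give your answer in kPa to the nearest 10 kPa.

q_all ≈ 420 kPa

N_q = e^(π·tan30°)·tan²(60°) = 18.4; N_c = (N_q − 1)/tanφ' = 30.14.
Overburden at base level: q = 19.7 × 1.7 = 33.49 kPa.
Below the base the soil is submerged, so the ½γBN_γ term uses γ' = 21.6 − 9.81 = 11.79 kN/m³.
Cohesion term c·N_c = 10.7 × 30.14 = 322.49 kPa; surcharge term q·N_q = 33.49 × 18.401 = 616.25 kPa; self-weight term 0.5·γ·B·N_γ = 0.5 × 11.79 × 2.5 × 22.4 = 330.12 kPa.
q_ult = 322.49 + 616.25 + 330.12 = 1268.9 kPa.
q_all = 1268.9 / 3 = 422.96 kPa.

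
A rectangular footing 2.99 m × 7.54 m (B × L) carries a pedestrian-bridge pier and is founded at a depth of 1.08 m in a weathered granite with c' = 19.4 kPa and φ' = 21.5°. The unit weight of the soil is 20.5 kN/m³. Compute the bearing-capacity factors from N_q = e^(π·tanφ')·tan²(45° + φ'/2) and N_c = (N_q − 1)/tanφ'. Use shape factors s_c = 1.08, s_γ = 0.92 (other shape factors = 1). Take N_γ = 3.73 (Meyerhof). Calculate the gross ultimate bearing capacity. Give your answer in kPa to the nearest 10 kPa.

tan21.5° = 0.3939, so N_q = e^(π×0.3939)·tan²(55.75°) = 3.447 × 2.157 = 7.44.
N_c = (7.44 − 1)/tan21.5° = 16.34.
Effective surcharge at the founding depth q = γ·D_f = 20.5 × 1.08 = 22.14 kPa.
q_ult = c·N_c·s_c + q·N_q + 0.5·γ·B·N_γ·s_γ
     = 19.4 × 16.337 × 1.08 + 22.14 × 7.4354 + 0.5 × 20.5 × 2.99 × 3.73 × 0.92
     = 342.3 + 164.62 + 105.17 = 612.09 kPa.

q_ult ≈ 610 kPa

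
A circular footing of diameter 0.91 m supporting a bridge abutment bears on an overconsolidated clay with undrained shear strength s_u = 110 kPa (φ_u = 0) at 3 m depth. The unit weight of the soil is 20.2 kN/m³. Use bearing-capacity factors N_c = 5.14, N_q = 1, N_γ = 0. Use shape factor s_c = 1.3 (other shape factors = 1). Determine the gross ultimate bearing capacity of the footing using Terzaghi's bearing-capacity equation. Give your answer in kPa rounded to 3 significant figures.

q_ult ≈ 796 kPa

Effective surcharge at the founding depth q = γ·D_f = 20.2 × 3 = 60.6 kPa.
q_ult = c·N_c·s_c + q·N_q
     = 110 × 5.14 × 1.3 + 60.6 × 1
     = 735.02 + 60.6 = 795.62 kPa.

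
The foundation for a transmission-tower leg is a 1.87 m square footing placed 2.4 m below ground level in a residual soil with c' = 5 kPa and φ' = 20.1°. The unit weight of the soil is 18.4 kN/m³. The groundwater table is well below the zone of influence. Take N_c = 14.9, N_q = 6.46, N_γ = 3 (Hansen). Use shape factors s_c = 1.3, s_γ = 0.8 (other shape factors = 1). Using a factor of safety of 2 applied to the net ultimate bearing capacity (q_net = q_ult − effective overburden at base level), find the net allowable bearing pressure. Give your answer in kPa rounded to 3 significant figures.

q = γ·D_f = 18.4 × 2.4 = 44.16 kPa.
c·N_c·s_c = 5 × 14.9 × 1.3 = 96.85 kPa
q·N_q = 44.16 × 6.46 = 285.27 kPa
0.5·γ·B·N_γ·s_γ = 0.5 × 18.4 × 1.87 × 3 × 0.8 = 41.29 kPa
q_ult = 96.85 + 285.27 + 41.29 = 423.41 kPa.
Net ultimate: q_net = 423.41 − 44.16 = 379.25 kPa.
q_all(net) = 379.25 / 2 = 189.63 kPa.

q_all(net) ≈ 190 kPa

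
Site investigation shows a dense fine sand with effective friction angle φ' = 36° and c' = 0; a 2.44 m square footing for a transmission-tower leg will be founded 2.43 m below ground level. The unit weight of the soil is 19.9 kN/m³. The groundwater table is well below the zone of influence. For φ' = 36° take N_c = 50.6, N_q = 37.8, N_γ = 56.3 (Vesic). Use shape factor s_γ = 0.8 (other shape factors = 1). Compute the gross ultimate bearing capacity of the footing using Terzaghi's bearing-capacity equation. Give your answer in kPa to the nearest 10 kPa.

q = γ·D_f = 19.9 × 2.43 = 48.357 kPa.
q·N_q = 48.357 × 37.8 = 1827.9 kPa
0.5·γ·B·N_γ·s_γ = 0.5 × 19.9 × 2.44 × 56.3 × 0.8 = 1093.5 kPa
q_ult = 1827.9 + 1093.5 = 2921.4 kPa.

q_ult ≈ 2920 kPa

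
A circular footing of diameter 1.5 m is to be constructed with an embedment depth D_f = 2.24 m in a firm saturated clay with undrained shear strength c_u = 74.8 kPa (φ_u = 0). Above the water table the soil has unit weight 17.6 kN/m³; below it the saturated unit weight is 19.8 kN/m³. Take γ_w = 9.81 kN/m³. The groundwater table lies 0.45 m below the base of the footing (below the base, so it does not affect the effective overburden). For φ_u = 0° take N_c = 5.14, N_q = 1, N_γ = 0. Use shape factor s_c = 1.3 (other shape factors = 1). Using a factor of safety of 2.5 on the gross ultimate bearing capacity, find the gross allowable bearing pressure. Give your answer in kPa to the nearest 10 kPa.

q_all ≈ 220 kPa

Overburden at base level: q = 17.6 × 2.24 = 39.424 kPa.
Cohesion term c·N_c·s_c = 74.8 × 5.14 × 1.3 = 499.81 kPa; surcharge term q·N_q = 39.424 × 1 = 39.424 kPa.
q_ult = 499.81 + 39.424 = 539.24 kPa.
q_all = 539.24 / 2.5 = 215.7 kPa.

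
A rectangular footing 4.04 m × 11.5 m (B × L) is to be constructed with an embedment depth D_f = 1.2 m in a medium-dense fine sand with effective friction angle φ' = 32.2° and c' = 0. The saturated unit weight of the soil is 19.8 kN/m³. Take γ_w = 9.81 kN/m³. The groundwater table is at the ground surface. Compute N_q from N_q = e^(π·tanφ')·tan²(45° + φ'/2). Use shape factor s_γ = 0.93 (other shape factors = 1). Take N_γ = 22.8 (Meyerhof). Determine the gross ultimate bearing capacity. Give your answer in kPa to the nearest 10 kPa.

tan32.2° = 0.6297, so N_q = e^(π×0.6297)·tan²(61.1°) = 7.231 × 3.282 = 23.73.
With the water table at the surface the whole profile is submerged: γ' = 19.8 − 9.81 = 9.99 kN/m³, so q = γ'·D_f = 11.988 kPa; the same γ' applies in the ½γBN_γ term.
q_ult = q·N_q + 0.5·γ·B·N_γ·s_γ
     = 11.988 × 23.728 + 0.5 × 9.99 × 4.04 × 22.8 × 0.93
     = 284.46 + 427.89 = 712.35 kPa.

q_ult ≈ 710 kPa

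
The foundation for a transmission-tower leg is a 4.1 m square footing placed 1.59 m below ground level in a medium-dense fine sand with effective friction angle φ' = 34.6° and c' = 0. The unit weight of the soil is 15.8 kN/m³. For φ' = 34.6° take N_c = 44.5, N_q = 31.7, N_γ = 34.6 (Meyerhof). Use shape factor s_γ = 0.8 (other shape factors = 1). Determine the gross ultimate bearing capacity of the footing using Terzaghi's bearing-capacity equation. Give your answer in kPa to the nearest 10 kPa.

q_ult ≈ 1690 kPa

Overburden at base level: q = 15.8 × 1.59 = 25.122 kPa.
Surcharge term q·N_q = 25.122 × 31.7 = 796.37 kPa; self-weight term 0.5·γ·B·N_γ·s_γ = 0.5 × 15.8 × 4.1 × 34.6 × 0.8 = 896.56 kPa.
q_ult = 796.37 + 896.56 = 1692.9 kPa.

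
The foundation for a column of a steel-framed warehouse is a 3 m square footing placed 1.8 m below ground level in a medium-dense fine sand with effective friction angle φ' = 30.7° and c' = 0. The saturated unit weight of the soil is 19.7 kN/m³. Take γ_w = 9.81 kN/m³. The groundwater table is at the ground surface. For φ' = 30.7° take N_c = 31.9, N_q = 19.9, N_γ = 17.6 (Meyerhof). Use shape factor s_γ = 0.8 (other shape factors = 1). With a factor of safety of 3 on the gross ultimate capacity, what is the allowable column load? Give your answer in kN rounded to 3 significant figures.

P_all ≈ 1690 kN

With the water table at the surface the whole profile is submerged: γ' = 19.7 − 9.81 = 9.89 kN/m³, so q = γ'·D_f = 17.802 kPa; the same γ' applies in the ½γBN_γ term.
q_ult = q·N_q + 0.5·γ·B·N_γ·s_γ
     = 17.802 × 19.9 + 0.5 × 9.89 × 3 × 17.6 × 0.8
     = 354.26 + 208.88 = 563.14 kPa.
Gross allowable pressure q_all = 563.14 / 3 = 187.71 kPa.
Footing area = 9 m², so allowable column load = 187.71 × 9 = 1689.4 kN.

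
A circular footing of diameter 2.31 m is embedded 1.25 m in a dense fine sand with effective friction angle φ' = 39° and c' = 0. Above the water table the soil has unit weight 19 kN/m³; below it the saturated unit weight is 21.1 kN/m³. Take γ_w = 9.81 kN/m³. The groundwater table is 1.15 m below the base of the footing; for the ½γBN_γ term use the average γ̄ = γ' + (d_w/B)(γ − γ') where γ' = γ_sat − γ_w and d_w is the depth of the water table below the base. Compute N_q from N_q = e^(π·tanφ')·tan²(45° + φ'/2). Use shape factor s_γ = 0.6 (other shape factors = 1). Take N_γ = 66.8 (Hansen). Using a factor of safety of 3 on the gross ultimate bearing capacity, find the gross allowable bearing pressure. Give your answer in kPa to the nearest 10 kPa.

N_q = e^(π·tan39°)·tan²(64.5°) = 55.96.
q = γ·D_f = 19 × 1.25 = 23.75 kPa.
γ' = 11.29 kN/m³; averaging over the depth B below the base, γ̄ = γ' + (d_w/B)(γ − γ') = 15.128 kN/m³.
q·N_q = 23.75 × 55.957 = 1329 kPa
0.5·γ·B·N_γ·s_γ = 0.5 × 15.128 × 2.31 × 66.8 × 0.6 = 700.33 kPa
q_ult = 1329 + 700.33 = 2029.3 kPa.
q_all = 2029.3 / 3 = 676.44 kPa.

q_all ≈ 680 kPa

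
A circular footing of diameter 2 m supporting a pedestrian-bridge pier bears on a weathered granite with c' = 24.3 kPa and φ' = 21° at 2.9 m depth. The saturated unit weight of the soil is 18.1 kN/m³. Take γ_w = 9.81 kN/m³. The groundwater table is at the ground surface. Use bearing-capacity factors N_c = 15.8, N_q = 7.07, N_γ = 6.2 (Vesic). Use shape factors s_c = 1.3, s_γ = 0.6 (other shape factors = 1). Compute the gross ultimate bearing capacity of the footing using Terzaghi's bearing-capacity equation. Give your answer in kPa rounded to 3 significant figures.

q_ult ≈ 700 kPa

With the water table at the surface the whole profile is submerged: γ' = 18.1 − 9.81 = 8.29 kN/m³, so q = γ'·D_f = 24.041 kPa; the same γ' applies in the ½γBN_γ term.
q_ult = c·N_c·s_c + q·N_q + 0.5·γ·B·N_γ·s_γ
     = 24.3 × 15.8 × 1.3 + 24.041 × 7.07 + 0.5 × 8.29 × 2 × 6.2 × 0.6
     = 499.12 + 169.97 + 30.839 = 699.93 kPa.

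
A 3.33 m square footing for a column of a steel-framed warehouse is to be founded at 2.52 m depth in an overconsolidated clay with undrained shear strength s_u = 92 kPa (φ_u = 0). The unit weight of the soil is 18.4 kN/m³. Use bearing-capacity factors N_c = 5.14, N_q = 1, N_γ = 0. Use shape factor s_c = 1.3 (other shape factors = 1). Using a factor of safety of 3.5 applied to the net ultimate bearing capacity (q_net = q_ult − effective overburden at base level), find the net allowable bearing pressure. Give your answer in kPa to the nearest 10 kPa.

Effective surcharge at the founding depth q = γ·D_f = 18.4 × 2.52 = 46.368 kPa.
q_ult = c·N_c·s_c + q·N_q
     = 92 × 5.14 × 1.3 + 46.368 × 1
     = 614.74 + 46.368 = 661.11 kPa.
Net ultimate: q_net = 661.11 − 46.368 = 614.74 kPa.
q_all(net) = 614.74 / 3.5 = 175.64 kPa.

q_all(net) ≈ 180 kPa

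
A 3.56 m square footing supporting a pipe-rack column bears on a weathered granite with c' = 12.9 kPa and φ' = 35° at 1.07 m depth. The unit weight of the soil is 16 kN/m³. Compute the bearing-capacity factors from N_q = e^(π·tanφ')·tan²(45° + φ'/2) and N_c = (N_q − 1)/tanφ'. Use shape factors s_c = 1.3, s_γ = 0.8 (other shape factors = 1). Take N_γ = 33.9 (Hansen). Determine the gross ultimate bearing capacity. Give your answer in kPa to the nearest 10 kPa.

q_ult ≈ 2120 kPa

tan35° = 0.7002, so N_q = e^(π×0.7002)·tan²(62.5°) = 9.023 × 3.69 = 33.3.
N_c = (33.3 − 1)/tan35° = 46.12.
q = γ·D_f = 16 × 1.07 = 17.12 kPa.
c·N_c·s_c = 12.9 × 46.124 × 1.3 = 773.49 kPa
q·N_q = 17.12 × 33.296 = 570.03 kPa
0.5·γ·B·N_γ·s_γ = 0.5 × 16 × 3.56 × 33.9 × 0.8 = 772.38 kPa
q_ult = 773.49 + 570.03 + 772.38 = 2115.9 kPa.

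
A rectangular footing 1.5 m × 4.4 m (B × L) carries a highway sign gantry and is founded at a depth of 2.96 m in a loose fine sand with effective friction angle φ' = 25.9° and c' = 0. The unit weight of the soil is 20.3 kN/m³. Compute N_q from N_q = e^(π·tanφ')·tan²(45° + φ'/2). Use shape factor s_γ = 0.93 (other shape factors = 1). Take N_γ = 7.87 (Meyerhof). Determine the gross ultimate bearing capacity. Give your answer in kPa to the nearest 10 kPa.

q_ult ≈ 820 kPa

tan25.9° = 0.4856, so N_q = e^(π×0.4856)·tan²(57.95°) = 4.597 × 2.551 = 11.73.
Effective surcharge at the founding depth q = γ·D_f = 20.3 × 2.96 = 60.088 kPa.
q_ult = q·N_q + 0.5·γ·B·N_γ·s_γ
     = 60.088 × 11.728 + 0.5 × 20.3 × 1.5 × 7.87 × 0.93
     = 704.74 + 111.43 = 816.17 kPa.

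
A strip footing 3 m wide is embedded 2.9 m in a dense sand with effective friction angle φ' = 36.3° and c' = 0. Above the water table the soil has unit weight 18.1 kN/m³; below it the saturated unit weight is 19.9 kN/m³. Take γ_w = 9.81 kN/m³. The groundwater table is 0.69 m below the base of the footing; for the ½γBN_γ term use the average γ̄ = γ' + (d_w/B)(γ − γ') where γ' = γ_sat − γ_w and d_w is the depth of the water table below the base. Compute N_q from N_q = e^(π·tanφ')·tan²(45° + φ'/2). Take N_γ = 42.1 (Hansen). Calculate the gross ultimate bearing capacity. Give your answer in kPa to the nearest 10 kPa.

q_ult ≈ 2810 kPa

tan36.3° = 0.7346, so N_q = e^(π×0.7346)·tan²(63.15°) = 10.052 × 3.902 = 39.22.
q = γ·D_f = 18.1 × 2.9 = 52.49 kPa.
γ' = 10.09 kN/m³; averaging over the depth B below the base, γ̄ = γ' + (d_w/B)(γ − γ') = 11.932 kN/m³.
q·N_q = 52.49 × 39.222 = 2058.8 kPa
0.5·γ·B·N_γ = 0.5 × 11.932 × 3 × 42.1 = 753.52 kPa
q_ult = 2058.8 + 753.52 = 2812.3 kPa.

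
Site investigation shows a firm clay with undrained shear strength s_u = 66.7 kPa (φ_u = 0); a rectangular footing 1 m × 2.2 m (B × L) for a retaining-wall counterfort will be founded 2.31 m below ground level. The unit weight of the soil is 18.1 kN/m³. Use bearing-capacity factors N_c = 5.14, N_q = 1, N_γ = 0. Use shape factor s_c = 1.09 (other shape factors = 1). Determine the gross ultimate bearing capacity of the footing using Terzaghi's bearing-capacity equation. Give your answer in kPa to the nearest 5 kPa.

q_ult ≈ 415 kPa

q = γ·D_f = 18.1 × 2.31 = 41.811 kPa.
c·N_c·s_c = 66.7 × 5.14 × 1.09 = 373.69 kPa
q·N_q = 41.811 × 1 = 41.811 kPa
q_ult = 373.69 + 41.811 = 415.5 kPa.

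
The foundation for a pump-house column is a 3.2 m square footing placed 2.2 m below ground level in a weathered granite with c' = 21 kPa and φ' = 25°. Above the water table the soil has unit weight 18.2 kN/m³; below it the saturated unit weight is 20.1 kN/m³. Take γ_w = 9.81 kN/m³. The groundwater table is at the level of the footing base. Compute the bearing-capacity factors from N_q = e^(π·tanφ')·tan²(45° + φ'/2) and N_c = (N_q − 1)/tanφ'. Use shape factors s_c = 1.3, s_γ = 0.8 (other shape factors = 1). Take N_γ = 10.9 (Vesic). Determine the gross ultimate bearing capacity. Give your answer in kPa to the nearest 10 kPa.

tan25° = 0.4663, so N_q = e^(π×0.4663)·tan²(57.5°) = 4.327 × 2.464 = 10.66.
N_c = (10.66 − 1)/tan25° = 20.72.
Effective surcharge at the founding depth q = γ·D_f = 18.2 × 2.2 = 40.04 kPa.
The water table coincides with the base, so in the self-weight term γ → γ' = 10.29 kN/m³.
q_ult = c·N_c·s_c + q·N_q + 0.5·γ·B·N_γ·s_γ
     = 21 × 20.721 × 1.3 + 40.04 × 10.662 + 0.5 × 10.29 × 3.2 × 10.9 × 0.8
     = 565.67 + 426.91 + 143.57 = 1136.1 kPa.

q_ult ≈ 1140 kPa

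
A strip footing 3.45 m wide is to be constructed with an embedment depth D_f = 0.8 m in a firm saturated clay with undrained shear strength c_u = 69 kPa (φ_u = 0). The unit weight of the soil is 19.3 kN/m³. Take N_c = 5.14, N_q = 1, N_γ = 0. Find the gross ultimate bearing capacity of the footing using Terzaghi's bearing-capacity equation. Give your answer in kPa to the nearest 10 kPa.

q = γ·D_f = 19.3 × 0.8 = 15.44 kPa.
c·N_c = 69 × 5.14 = 354.66 kPa
q·N_q = 15.44 × 1 = 15.44 kPa
q_ult = 354.66 + 15.44 = 370.1 kPa.

q_ult ≈ 370 kPa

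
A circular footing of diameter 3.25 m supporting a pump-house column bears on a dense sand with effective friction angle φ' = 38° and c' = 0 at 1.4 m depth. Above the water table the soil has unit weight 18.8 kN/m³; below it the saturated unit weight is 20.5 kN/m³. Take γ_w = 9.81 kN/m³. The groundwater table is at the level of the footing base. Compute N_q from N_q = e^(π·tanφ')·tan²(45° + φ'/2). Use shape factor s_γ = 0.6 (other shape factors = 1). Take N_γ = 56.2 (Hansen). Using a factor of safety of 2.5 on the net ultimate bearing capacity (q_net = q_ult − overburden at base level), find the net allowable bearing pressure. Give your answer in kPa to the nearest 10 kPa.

q_all(net) ≈ 740 kPa

N_q = e^(π·tan38°)·tan²(64°) = 48.93.
Effective surcharge at the founding depth q = γ·D_f = 18.8 × 1.4 = 26.32 kPa.
The water table coincides with the base, so in the self-weight term γ → γ' = 10.69 kN/m³.
q_ult = q·N_q + 0.5·γ·B·N_γ·s_γ
     = 26.32 × 48.933 + 0.5 × 10.69 × 3.25 × 56.2 × 0.6
     = 1287.9 + 585.76 = 1873.7 kPa.
q_net = 1873.7 − 26.32 = 1847.4 kPa.
q_all(net) = 1847.4 / 2.5 = 738.94 kPa.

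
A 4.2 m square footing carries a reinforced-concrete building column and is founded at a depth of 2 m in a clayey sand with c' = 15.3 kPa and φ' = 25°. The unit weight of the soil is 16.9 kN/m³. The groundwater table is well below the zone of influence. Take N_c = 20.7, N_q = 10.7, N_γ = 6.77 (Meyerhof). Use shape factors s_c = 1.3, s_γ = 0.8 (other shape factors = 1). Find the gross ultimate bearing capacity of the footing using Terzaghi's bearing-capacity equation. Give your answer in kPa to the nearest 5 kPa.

q_ult ≈ 965 kPa

Effective surcharge at the founding depth q = γ·D_f = 16.9 × 2 = 33.8 kPa.
q_ult = c·N_c·s_c + q·N_q + 0.5·γ·B·N_γ·s_γ
     = 15.3 × 20.7 × 1.3 + 33.8 × 10.7 + 0.5 × 16.9 × 4.2 × 6.77 × 0.8
     = 411.72 + 361.66 + 192.21 = 965.6 kPa.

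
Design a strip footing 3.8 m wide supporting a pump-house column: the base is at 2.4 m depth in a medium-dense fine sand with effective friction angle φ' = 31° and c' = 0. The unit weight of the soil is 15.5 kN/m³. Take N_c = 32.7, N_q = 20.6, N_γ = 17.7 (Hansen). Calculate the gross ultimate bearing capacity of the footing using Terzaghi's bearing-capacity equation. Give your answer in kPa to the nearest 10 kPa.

Effective surcharge at the founding depth q = γ·D_f = 15.5 × 2.4 = 37.2 kPa.
q_ult = q·N_q + 0.5·γ·B·N_γ
     = 37.2 × 20.6 + 0.5 × 15.5 × 3.8 × 17.7
     = 766.32 + 521.26 = 1287.6 kPa.

q_ult ≈ 1290 kPa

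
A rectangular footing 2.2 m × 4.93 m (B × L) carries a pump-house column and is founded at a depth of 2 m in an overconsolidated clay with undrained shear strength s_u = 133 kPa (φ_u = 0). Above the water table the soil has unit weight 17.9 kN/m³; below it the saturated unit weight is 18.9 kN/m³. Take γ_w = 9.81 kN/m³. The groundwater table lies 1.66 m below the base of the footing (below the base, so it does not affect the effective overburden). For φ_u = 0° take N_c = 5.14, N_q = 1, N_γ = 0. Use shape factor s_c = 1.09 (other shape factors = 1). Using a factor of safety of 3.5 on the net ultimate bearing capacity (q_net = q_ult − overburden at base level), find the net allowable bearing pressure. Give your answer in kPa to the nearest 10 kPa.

q_all(net) ≈ 210 kPa

Effective surcharge at the founding depth q = γ·D_f = 17.9 × 2 = 35.8 kPa.
q_ult = c·N_c·s_c + q·N_q
     = 133 × 5.14 × 1.09 + 35.8 × 1
     = 745.15 + 35.8 = 780.95 kPa.
q_net = 780.95 − 35.8 = 745.15 kPa.
q_all(net) = 745.15 / 3.5 = 212.9 kPa.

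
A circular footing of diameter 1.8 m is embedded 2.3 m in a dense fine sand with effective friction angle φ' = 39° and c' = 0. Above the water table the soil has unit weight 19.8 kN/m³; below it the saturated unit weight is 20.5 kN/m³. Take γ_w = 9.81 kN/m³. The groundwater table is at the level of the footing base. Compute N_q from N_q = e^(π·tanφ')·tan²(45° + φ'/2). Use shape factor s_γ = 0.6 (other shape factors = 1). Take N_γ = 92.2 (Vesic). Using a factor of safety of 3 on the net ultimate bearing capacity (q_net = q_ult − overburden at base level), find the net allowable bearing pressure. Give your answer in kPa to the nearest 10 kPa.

q_all(net) ≈ 1010 kPa

N_q = e^(π·tan39°)·tan²(64.5°) = 55.96.
Effective surcharge at the founding depth q = γ·D_f = 19.8 × 2.3 = 45.54 kPa.
The water table coincides with the base, so in the self-weight term γ → γ' = 10.69 kN/m³.
q_ult = q·N_q + 0.5·γ·B·N_γ·s_γ
     = 45.54 × 55.957 + 0.5 × 10.69 × 1.8 × 92.2 × 0.6
     = 2548.3 + 532.23 = 3080.5 kPa.
q_net = 3080.5 − 45.54 = 3035 kPa.
q_all(net) = 3035 / 3 = 1011.7 kPa.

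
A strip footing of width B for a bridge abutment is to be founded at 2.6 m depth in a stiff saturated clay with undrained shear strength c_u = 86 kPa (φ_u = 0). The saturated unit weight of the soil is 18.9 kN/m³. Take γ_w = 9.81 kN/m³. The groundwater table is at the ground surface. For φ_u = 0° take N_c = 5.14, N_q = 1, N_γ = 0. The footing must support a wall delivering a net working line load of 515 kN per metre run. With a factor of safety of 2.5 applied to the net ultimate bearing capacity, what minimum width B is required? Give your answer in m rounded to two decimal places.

B = 2.91 m

γ' = 18.9 − 9.81 = 9.09 kN/m³ (submerged throughout). q = 9.09 × 2.6 = 23.634 kPa.
c·N_c = 86 × 5.14 = 442.04 kPa
q·N_q = 23.634 × 1 = 23.634 kPa
q_ult = 442.04 + 23.634 = 465.67 kPa.
For φ = 0 the ½γBN_γ term vanishes, so q_ult is independent of B. q_net = 465.67 − 23.634 = 442.04 kPa; q_all(net) = 442.04/2.5 = 176.82 kPa.
Required width B = w / q_all(net) = 515 / 176.82 = 2.913 m.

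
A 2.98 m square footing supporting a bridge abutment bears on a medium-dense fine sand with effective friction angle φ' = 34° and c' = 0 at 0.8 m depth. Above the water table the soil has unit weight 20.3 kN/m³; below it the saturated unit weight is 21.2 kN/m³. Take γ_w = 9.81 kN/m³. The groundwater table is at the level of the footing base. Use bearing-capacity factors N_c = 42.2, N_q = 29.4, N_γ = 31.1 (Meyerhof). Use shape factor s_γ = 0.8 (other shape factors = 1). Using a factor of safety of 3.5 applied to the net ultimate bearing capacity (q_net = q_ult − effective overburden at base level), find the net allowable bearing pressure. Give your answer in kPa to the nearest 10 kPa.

q_all(net) ≈ 250 kPa

Effective surcharge at the founding depth q = γ·D_f = 20.3 × 0.8 = 16.24 kPa.
The water table coincides with the base, so in the self-weight term γ → γ' = 11.39 kN/m³.
q_ult = q·N_q + 0.5·γ·B·N_γ·s_γ
     = 16.24 × 29.4 + 0.5 × 11.39 × 2.98 × 31.1 × 0.8
     = 477.46 + 422.24 = 899.7 kPa.
Net ultimate: q_net = 899.7 − 16.24 = 883.46 kPa.
q_all(net) = 883.46 / 3.5 = 252.42 kPa.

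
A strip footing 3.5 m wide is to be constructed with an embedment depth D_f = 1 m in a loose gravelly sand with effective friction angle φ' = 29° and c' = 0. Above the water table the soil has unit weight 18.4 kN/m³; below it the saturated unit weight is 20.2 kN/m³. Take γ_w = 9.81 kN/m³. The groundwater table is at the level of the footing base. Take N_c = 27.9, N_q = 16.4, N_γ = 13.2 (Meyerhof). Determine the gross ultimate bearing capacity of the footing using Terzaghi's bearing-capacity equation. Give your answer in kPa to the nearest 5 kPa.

q_ult ≈ 540 kPa

Effective surcharge at the founding depth q = γ·D_f = 18.4 × 1 = 18.4 kPa.
The water table coincides with the base, so in the self-weight term γ → γ' = 10.39 kN/m³.
q_ult = q·N_q + 0.5·γ·B·N_γ
     = 18.4 × 16.4 + 0.5 × 10.39 × 3.5 × 13.2
     = 301.76 + 240.01 = 541.77 kPa.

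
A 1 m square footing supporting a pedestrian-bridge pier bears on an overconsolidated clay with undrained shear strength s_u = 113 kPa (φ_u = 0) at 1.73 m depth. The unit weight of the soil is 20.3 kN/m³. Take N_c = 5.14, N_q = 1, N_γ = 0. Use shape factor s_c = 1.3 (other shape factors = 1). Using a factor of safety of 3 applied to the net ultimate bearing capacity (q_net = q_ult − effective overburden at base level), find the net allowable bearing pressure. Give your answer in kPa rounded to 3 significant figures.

q_all(net) ≈ 252 kPa

Overburden at base level: q = 20.3 × 1.73 = 35.119 kPa.
Cohesion term c·N_c·s_c = 113 × 5.14 × 1.3 = 755.07 kPa; surcharge term q·N_q = 35.119 × 1 = 35.119 kPa.
q_ult = 755.07 + 35.119 = 790.18 kPa.
Net ultimate: q_net = 790.18 − 35.119 = 755.07 kPa.
q_all(net) = 755.07 / 3 = 251.69 kPa.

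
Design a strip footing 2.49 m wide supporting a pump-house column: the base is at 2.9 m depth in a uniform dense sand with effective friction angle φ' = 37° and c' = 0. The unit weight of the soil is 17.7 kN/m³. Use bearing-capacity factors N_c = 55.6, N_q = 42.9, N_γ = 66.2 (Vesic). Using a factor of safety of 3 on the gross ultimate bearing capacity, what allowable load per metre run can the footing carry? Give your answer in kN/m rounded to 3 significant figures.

q = γ·D_f = 17.7 × 2.9 = 51.33 kPa.
q·N_q = 51.33 × 42.9 = 2202.1 kPa
0.5·γ·B·N_γ = 0.5 × 17.7 × 2.49 × 66.2 = 1458.8 kPa
q_ult = 2202.1 + 1458.8 = 3660.9 kPa.
Gross allowable pressure q_all = 3660.9 / 3 = 1220.3 kPa.
Allowable wall load = q_all × B = 1220.3 × 2.49 = 3038.5 kN per metre run.

≈ 3040 kN/m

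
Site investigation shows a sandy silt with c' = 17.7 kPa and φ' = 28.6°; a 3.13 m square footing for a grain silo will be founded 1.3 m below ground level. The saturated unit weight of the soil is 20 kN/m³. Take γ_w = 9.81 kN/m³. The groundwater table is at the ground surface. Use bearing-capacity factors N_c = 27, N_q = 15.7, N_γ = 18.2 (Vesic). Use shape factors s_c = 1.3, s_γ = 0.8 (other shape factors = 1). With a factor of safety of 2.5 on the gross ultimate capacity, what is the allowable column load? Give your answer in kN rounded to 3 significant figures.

With the water table at the surface the whole profile is submerged: γ' = 20 − 9.81 = 10.19 kN/m³, so q = γ'·D_f = 13.247 kPa; the same γ' applies in the ½γBN_γ term.
q_ult = c·N_c·s_c + q·N_q + 0.5·γ·B·N_γ·s_γ
     = 17.7 × 27 × 1.3 + 13.247 × 15.7 + 0.5 × 10.19 × 3.13 × 18.2 × 0.8
     = 621.27 + 207.98 + 232.19 = 1061.4 kPa.
Gross allowable pressure q_all = 1061.4 / 2.5 = 424.58 kPa.
Footing area = 9.7969 m², so allowable column load = 424.58 × 9.7969 = 4159.5 kN.

P_all ≈ 4160 kN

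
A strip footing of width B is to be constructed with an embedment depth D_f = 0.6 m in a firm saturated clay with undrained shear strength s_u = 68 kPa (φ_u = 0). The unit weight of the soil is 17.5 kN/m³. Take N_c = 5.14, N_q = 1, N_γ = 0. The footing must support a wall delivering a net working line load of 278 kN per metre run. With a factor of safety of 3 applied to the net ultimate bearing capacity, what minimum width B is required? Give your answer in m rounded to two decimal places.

Effective surcharge at the founding depth q = γ·D_f = 17.5 × 0.6 = 10.5 kPa.
q_ult = c·N_c + q·N_q
     = 68 × 5.14 + 10.5 × 1
     = 349.52 + 10.5 = 360.02 kPa.
For φ = 0 the ½γBN_γ term vanishes, so q_ult is independent of B. q_net = 360.02 − 10.5 = 349.52 kPa; q_all(net) = 349.52/3 = 116.51 kPa.
Required width B = w / q_all(net) = 278 / 116.51 = 2.386 m.

B = 2.39 m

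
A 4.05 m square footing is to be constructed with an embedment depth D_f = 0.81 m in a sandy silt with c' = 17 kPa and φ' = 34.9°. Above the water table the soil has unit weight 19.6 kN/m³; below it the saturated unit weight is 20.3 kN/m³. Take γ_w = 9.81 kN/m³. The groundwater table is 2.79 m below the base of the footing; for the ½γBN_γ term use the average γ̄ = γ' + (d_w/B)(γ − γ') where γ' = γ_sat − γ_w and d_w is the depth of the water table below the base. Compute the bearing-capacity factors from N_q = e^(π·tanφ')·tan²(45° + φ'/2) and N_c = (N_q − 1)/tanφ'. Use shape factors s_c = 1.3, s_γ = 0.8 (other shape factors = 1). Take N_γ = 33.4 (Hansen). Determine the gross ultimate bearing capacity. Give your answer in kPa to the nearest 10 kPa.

tan34.9° = 0.6976, so N_q = e^(π×0.6976)·tan²(62.45°) = 8.95 × 3.674 = 32.89.
N_c = (32.89 − 1)/tan34.9° = 45.71.
Effective surcharge at the founding depth q = γ·D_f = 19.6 × 0.81 = 15.876 kPa.
With d_w = 2.79 m < B, γ̄ = 10.49 + (2.79/4.05) × (19.6 − 10.49) = 16.766 kN/m³.
q_ult = c·N_c·s_c + q·N_q + 0.5·γ·B·N_γ·s_γ
     = 17 × 45.706 × 1.3 + 15.876 × 32.885 + 0.5 × 16.766 × 4.05 × 33.4 × 0.8
     = 1010.1 + 522.08 + 907.16 = 2439.4 kPa.

q_ult ≈ 2440 kPa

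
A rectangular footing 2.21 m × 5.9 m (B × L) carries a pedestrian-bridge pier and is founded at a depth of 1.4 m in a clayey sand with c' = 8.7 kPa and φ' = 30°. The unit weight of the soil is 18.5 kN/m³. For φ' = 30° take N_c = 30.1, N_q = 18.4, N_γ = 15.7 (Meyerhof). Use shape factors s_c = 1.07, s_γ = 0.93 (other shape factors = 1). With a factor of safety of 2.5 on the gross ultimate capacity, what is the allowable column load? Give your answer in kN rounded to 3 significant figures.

P_all ≈ 5500 kN

Effective surcharge at the founding depth q = γ·D_f = 18.5 × 1.4 = 25.9 kPa.
q_ult = c·N_c·s_c + q·N_q + 0.5·γ·B·N_γ·s_γ
     = 8.7 × 30.1 × 1.07 + 25.9 × 18.4 + 0.5 × 18.5 × 2.21 × 15.7 × 0.93
     = 280.2 + 476.56 + 298.48 = 1055.2 kPa.
Gross allowable pressure q_all = 1055.2 / 2.5 = 422.1 kPa.
Footing area = 13.039 m², so allowable column load = 422.1 × 13.039 = 5503.7 kN.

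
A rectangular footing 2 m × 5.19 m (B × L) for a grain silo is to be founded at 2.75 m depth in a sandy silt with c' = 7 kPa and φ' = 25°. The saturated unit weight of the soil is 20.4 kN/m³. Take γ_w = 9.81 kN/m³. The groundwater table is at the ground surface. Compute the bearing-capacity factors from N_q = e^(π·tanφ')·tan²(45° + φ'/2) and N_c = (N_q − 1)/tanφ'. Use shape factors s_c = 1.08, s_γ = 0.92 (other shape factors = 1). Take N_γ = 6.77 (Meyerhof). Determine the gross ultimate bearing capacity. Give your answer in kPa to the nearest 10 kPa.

tan25° = 0.4663, so N_q = e^(π×0.4663)·tan²(57.5°) = 4.327 × 2.464 = 10.66.
N_c = (10.66 − 1)/tan25° = 20.72.
γ' = 20.4 − 9.81 = 10.59 kN/m³ (submerged throughout). q = 10.59 × 2.75 = 29.122 kPa; the same γ' applies in the ½γBN_γ term.
c·N_c·s_c = 7 × 20.721 × 1.08 = 156.65 kPa
q·N_q = 29.122 × 10.662 = 310.51 kPa
0.5·γ·B·N_γ·s_γ = 0.5 × 10.59 × 2 × 6.77 × 0.92 = 65.959 kPa
q_ult = 156.65 + 310.51 + 65.959 = 533.11 kPa.

q_ult ≈ 530 kPa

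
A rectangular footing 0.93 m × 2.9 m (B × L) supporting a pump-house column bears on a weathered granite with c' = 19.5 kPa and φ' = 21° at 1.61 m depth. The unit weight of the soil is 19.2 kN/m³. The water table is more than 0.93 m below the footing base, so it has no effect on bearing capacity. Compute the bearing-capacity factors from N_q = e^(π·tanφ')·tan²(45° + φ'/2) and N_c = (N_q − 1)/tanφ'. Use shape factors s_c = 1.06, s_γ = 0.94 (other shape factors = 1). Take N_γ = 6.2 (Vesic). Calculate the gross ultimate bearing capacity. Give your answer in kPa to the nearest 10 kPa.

q_ult ≈ 600 kPa

tan21° = 0.3839, so N_q = e^(π×0.3839)·tan²(55.5°) = 3.34 × 2.117 = 7.07.
N_c = (7.07 − 1)/tan21° = 15.81.
q = γ·D_f = 19.2 × 1.61 = 30.912 kPa.
c·N_c·s_c = 19.5 × 15.815 × 1.06 = 326.89 kPa
q·N_q = 30.912 × 7.0708 = 218.57 kPa
0.5·γ·B·N_γ·s_γ = 0.5 × 19.2 × 0.93 × 6.2 × 0.94 = 52.032 kPa
q_ult = 326.89 + 218.57 + 52.032 = 597.5 kPa.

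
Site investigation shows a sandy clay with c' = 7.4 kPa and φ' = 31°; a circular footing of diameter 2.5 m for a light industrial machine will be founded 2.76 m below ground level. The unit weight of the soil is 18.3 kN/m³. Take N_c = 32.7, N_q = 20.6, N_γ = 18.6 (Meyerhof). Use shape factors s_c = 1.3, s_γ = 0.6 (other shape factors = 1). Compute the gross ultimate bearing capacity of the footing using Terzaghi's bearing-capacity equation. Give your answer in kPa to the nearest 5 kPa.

Overburden at base level: q = 18.3 × 2.76 = 50.508 kPa.
Cohesion term c·N_c·s_c = 7.4 × 32.7 × 1.3 = 314.57 kPa; surcharge term q·N_q = 50.508 × 20.6 = 1040.5 kPa; self-weight term 0.5·γ·B·N_γ·s_γ = 0.5 × 18.3 × 2.5 × 18.6 × 0.6 = 255.28 kPa.
q_ult = 314.57 + 1040.5 + 255.28 = 1610.3 kPa.

q_ult ≈ 1610 kPa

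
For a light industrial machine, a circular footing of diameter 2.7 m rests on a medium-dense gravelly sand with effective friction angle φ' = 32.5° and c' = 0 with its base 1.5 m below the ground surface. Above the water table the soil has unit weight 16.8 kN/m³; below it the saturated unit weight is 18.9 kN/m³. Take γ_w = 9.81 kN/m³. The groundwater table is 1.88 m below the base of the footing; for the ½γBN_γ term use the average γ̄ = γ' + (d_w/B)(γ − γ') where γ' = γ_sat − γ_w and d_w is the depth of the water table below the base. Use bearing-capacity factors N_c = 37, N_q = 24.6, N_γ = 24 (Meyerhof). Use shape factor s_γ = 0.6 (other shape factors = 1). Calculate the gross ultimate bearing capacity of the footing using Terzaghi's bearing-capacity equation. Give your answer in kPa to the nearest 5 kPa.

q_ult ≈ 900 kPa

q = γ·D_f = 16.8 × 1.5 = 25.2 kPa.
γ' = 9.09 kN/m³; averaging over the depth B below the base, γ̄ = γ' + (d_w/B)(γ − γ') = 14.458 kN/m³.
q·N_q = 25.2 × 24.6 = 619.92 kPa
0.5·γ·B·N_γ·s_γ = 0.5 × 14.458 × 2.7 × 24 × 0.6 = 281.07 kPa
q_ult = 619.92 + 281.07 = 900.99 kPa.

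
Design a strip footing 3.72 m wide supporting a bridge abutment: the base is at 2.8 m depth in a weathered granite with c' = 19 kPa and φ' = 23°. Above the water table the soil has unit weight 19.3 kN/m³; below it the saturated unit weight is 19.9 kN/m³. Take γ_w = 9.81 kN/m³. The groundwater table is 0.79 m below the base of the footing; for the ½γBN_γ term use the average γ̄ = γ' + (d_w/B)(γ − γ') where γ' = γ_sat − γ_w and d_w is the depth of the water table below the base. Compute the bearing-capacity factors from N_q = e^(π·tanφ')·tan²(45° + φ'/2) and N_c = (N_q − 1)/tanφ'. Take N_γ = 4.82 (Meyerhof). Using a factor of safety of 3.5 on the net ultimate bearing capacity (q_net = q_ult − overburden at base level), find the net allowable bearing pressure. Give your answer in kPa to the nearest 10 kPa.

q_all(net) ≈ 250 kPa

N_q = e^(π·tan23°)·tan²(56.5°) = 8.66; N_c = (N_q − 1)/tanφ' = 18.05.
Overburden at base level: q = 19.3 × 2.8 = 54.04 kPa.
The water table is 0.79 m below the base (< B = 3.72 m), so the ½γBN_γ term uses γ̄ = γ' + (d_w/B)(γ − γ') = 10.09 + (0.79/3.72)(19.3 − 10.09) = 12.046 kN/m³.
Cohesion term c·N_c = 19 × 18.049 = 342.92 kPa; surcharge term q·N_q = 54.04 × 8.6612 = 468.05 kPa; self-weight term 0.5·γ·B·N_γ = 0.5 × 12.046 × 3.72 × 4.82 = 107.99 kPa.
q_ult = 342.92 + 468.05 + 107.99 = 918.97 kPa.
q_net = 918.97 − 54.04 = 864.93 kPa.
q_all(net) = 864.93 / 3.5 = 247.12 kPa.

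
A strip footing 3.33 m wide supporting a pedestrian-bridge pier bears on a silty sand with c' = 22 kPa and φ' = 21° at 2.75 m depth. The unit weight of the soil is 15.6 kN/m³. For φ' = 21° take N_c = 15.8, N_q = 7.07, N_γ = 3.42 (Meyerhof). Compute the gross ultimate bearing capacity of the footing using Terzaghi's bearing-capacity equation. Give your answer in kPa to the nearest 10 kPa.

Overburden at base level: q = 15.6 × 2.75 = 42.9 kPa.
Cohesion term c·N_c = 22 × 15.8 = 347.6 kPa; surcharge term q·N_q = 42.9 × 7.07 = 303.3 kPa; self-weight term 0.5·γ·B·N_γ = 0.5 × 15.6 × 3.33 × 3.42 = 88.831 kPa.
q_ult = 347.6 + 303.3 + 88.831 = 739.73 kPa.

q_ult ≈ 740 kPa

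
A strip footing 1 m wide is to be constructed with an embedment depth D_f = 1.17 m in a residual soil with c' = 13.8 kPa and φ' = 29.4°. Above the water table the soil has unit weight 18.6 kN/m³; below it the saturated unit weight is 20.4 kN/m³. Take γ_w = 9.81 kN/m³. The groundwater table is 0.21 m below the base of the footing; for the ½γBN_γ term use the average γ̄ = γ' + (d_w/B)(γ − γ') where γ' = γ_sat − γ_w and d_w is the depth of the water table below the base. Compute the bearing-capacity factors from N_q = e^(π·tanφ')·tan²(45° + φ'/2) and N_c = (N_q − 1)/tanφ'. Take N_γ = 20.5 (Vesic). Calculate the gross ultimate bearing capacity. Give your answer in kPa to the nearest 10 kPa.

tan29.4° = 0.5635, so N_q = e^(π×0.5635)·tan²(59.7°) = 5.872 × 2.929 = 17.2.
N_c = (17.2 − 1)/tan29.4° = 28.74.
Effective surcharge at the founding depth q = γ·D_f = 18.6 × 1.17 = 21.762 kPa.
With d_w = 0.21 m < B, γ̄ = 10.59 + (0.21/1) × (18.6 − 10.59) = 12.272 kN/m³.
q_ult = c·N_c + q·N_q + 0.5·γ·B·N_γ
     = 13.8 × 28.744 + 21.762 × 17.196 + 0.5 × 12.272 × 1 × 20.5
     = 396.67 + 374.23 + 125.79 = 896.68 kPa.

q_ult ≈ 900 kPa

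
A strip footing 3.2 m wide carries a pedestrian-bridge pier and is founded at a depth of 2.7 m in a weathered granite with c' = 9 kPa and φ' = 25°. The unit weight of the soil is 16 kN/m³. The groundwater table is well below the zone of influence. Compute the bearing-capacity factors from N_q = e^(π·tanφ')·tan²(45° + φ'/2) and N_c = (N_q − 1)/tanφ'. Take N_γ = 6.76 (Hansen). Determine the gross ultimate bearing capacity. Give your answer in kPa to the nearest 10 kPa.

q_ult ≈ 820 kPa

tan25° = 0.4663, so N_q = e^(π×0.4663)·tan²(57.5°) = 4.327 × 2.464 = 10.66.
N_c = (10.66 − 1)/tan25° = 20.72.
q = γ·D_f = 16 × 2.7 = 43.2 kPa.
c·N_c = 9 × 20.721 = 186.48 kPa
q·N_q = 43.2 × 10.662 = 460.6 kPa
0.5·γ·B·N_γ = 0.5 × 16 × 3.2 × 6.76 = 173.06 kPa
q_ult = 186.48 + 460.6 + 173.06 = 820.15 kPa.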